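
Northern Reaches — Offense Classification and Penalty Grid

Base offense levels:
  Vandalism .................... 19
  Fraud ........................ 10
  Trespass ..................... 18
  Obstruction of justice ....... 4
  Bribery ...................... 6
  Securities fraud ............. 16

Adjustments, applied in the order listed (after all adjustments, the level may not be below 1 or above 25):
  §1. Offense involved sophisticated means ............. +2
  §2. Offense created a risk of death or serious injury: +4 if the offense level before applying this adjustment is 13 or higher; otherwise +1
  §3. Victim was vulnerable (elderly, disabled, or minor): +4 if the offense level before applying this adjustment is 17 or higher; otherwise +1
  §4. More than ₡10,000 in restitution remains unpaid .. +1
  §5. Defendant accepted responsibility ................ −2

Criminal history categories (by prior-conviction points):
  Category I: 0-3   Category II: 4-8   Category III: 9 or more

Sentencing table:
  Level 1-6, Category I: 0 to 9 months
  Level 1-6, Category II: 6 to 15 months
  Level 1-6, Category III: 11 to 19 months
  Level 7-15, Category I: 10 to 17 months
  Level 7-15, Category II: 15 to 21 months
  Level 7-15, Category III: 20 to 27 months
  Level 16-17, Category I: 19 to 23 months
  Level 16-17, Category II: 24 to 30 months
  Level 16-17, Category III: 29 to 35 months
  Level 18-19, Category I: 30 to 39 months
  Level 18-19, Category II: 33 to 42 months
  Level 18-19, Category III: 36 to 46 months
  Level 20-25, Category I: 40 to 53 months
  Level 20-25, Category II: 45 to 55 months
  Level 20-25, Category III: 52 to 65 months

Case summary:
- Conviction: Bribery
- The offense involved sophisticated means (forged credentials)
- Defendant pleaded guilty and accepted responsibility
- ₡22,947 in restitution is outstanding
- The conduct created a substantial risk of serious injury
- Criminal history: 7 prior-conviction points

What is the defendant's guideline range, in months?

15-21 months

Base offense level for bribery: 6.
§1 applies: 6 + 2 = 8.
§2 applies (level before this adjustment is 8 < 13, so +1): 8 + 1 = 9.
§3 does not apply.
§4 applies: 9 + 1 = 10.
§5 applies: 10 − 2 = 8.
Final offense level: 8.
Criminal history: 7 prior points → Category II (4-8).
Level 8 falls in the 7-15 band.
Grid: Level 7-15 × Category II = 15-21 months.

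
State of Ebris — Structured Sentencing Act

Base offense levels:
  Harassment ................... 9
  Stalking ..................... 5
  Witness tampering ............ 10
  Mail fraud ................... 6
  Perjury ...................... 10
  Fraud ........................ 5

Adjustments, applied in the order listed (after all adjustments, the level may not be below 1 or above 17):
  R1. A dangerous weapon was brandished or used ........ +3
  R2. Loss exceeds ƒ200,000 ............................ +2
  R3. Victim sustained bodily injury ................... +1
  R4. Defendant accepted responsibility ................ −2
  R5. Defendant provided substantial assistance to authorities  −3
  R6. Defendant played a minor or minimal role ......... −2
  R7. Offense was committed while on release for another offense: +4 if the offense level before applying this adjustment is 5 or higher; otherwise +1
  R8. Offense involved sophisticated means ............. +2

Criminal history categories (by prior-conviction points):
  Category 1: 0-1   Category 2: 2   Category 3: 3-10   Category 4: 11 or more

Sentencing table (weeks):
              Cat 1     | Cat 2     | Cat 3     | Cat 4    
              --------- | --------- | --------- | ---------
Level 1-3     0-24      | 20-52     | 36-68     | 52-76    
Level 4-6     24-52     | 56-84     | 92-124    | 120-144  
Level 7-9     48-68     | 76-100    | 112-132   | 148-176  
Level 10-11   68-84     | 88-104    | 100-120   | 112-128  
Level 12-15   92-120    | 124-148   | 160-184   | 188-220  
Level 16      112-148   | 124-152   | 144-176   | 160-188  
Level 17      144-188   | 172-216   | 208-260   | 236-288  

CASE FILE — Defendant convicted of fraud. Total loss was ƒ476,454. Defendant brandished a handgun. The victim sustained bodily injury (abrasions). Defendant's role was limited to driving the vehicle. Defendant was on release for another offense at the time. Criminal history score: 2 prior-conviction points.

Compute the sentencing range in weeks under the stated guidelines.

124-148 weeks

Base offense level for fraud: 5.
R1 applies: 5 + 3 = 8.
R2 applies: 8 + 2 = 10.
R3 applies: 10 + 1 = 11.
R4 does not apply.
R5 does not apply.
R6 applies: 11 − 2 = 9.
R7 applies (level before this adjustment is 9 ≥ 5, so +4): 9 + 4 = 13.
Final offense level: 13.
Criminal history: 2 prior points → Category 2 (2).
Level 13 falls in the 12-15 band.
Grid: Level 12-15 × Category 2 = 124-148 weeks.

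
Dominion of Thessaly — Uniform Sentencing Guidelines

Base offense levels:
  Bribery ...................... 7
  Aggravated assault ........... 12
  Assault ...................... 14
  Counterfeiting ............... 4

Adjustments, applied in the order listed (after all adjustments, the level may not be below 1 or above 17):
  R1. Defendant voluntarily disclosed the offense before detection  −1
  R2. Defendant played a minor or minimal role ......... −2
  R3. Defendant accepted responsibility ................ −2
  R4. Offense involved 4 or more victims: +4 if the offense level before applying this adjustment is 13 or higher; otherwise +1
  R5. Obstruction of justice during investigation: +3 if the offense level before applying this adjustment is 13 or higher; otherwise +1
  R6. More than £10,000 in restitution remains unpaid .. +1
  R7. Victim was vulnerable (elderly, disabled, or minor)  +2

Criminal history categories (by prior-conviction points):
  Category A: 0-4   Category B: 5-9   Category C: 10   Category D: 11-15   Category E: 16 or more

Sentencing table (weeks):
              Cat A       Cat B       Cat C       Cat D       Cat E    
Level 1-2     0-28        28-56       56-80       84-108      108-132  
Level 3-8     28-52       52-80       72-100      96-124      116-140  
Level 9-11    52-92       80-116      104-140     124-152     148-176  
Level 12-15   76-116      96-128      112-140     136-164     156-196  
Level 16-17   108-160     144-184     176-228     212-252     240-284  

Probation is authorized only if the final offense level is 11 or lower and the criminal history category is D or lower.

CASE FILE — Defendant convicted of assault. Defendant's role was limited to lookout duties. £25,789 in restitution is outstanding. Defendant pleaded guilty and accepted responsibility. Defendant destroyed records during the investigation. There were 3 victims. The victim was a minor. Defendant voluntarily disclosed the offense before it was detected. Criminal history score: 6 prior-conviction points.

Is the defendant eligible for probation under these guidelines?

Base offense level for assault: 14.
R1 applies: 14 − 1 = 13.
R2 applies: 13 − 2 = 11.
R3 applies: 11 − 2 = 9.
R5 applies (level before this adjustment is 9 < 13, so +1): 9 + 1 = 10.
R6 applies: 10 + 1 = 11.
R7 applies: 11 + 2 = 13.
Final offense level: 13.
Criminal history: 6 prior points → Category B (5-9).
Level 13 falls in the 12-15 band.
Grid: Level 12-15 × Category B = 96-128 weeks.
Probation check: level 13 > 11 and category B ≤ D → not eligible.

No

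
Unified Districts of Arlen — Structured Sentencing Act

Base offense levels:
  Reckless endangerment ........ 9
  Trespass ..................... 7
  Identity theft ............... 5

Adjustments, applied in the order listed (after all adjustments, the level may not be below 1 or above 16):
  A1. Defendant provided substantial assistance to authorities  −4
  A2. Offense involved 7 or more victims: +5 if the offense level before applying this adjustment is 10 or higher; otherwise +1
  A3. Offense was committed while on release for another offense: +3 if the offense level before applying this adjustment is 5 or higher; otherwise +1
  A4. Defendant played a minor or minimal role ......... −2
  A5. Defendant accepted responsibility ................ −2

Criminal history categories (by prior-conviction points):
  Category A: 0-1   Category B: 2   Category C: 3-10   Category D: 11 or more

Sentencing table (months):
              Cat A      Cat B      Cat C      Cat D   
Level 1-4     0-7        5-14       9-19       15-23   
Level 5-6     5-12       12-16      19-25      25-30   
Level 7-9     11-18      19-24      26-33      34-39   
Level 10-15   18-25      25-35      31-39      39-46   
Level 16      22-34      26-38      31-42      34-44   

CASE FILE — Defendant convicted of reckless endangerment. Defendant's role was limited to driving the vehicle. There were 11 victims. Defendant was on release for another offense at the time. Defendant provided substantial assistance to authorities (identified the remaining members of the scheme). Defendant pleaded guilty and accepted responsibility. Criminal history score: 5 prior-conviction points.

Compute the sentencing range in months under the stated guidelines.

19-25 months

Base offense level for reckless endangerment: 9.
A1 applies: 9 − 4 = 5.
A2 applies (level before this adjustment is 5 < 10, so +1): 5 + 1 = 6.
A3 applies (level before this adjustment is 6 ≥ 5, so +3): 6 + 3 = 9.
A4 applies: 9 − 2 = 7.
A5 applies: 7 − 2 = 5.
Final offense level: 5.
Criminal history: 5 prior points → Category C (3-10).
Level 5 falls in the 5-6 band.
Grid: Level 5-6 × Category C = 19-25 months.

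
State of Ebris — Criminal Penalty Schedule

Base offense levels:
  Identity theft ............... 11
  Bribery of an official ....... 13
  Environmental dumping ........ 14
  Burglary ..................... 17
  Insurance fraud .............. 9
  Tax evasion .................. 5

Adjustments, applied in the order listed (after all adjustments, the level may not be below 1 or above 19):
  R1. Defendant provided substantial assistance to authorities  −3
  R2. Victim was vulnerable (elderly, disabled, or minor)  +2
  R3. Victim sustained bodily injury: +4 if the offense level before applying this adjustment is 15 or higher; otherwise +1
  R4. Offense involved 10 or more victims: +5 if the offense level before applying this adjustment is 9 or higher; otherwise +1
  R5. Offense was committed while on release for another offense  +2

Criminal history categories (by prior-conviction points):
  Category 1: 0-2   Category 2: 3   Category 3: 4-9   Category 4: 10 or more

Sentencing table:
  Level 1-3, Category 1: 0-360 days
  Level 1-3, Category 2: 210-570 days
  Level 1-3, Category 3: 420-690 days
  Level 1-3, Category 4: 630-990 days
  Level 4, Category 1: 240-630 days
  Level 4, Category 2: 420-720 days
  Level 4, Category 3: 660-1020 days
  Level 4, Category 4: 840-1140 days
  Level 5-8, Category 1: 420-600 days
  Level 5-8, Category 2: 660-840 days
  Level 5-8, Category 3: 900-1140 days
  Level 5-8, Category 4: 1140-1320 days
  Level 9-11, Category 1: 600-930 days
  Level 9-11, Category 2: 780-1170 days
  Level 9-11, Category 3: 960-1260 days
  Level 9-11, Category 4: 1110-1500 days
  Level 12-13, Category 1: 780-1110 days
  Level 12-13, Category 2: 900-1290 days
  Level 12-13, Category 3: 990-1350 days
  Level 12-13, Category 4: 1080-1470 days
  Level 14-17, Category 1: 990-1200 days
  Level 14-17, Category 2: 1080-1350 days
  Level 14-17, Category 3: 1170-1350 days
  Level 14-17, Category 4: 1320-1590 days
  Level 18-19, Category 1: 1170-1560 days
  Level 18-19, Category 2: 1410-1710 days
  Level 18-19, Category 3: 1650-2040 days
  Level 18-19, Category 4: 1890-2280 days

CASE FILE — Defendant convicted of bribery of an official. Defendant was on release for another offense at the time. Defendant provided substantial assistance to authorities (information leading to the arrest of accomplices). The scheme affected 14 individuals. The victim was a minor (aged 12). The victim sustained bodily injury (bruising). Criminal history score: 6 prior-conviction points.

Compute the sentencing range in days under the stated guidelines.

Base offense level for bribery of an official: 13.
R1 applies: 13 − 3 = 10.
R2 applies: 10 + 2 = 12.
R3 applies (level before this adjustment is 12 < 15, so +1): 12 + 1 = 13.
R4 applies (level before this adjustment is 13 ≥ 9, so +5): 13 + 5 = 18.
R5 applies: 18 + 2 = 20.
Level 20 exceeds the maximum of 19; capped at 19.
Final offense level: 19.
Criminal history: 6 prior points → Category 3 (4-9).
Level 19 falls in the 18-19 band.
Grid: Level 18-19 × Category 3 = 1650-2040 days.

1650-2040 days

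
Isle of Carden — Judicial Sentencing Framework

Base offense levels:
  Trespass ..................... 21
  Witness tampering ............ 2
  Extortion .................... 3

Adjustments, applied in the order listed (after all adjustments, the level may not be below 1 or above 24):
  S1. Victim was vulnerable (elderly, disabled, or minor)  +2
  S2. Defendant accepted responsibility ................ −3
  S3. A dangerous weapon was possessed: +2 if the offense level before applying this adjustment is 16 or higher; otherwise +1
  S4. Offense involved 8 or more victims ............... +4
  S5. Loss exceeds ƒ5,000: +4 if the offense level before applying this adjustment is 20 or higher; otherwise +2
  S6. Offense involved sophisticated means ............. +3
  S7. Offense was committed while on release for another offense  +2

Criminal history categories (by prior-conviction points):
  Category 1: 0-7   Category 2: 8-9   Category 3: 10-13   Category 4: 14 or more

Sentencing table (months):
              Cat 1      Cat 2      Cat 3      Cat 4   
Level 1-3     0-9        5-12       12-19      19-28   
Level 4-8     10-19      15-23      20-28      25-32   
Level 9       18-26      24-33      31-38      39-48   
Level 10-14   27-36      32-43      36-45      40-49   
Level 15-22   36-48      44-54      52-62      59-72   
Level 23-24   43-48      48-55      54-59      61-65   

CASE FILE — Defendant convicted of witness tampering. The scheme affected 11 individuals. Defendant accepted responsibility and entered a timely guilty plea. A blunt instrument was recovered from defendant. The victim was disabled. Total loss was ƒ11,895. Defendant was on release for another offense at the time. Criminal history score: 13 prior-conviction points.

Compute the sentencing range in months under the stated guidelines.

Base offense level for witness tampering: 2.
S1 applies: 2 + 2 = 4.
S2 applies: 4 − 3 = 1.
S3 applies (level before this adjustment is 1 < 16, so +1): 1 + 1 = 2.
S4 applies: 2 + 4 = 6.
S5 applies (level before this adjustment is 6 < 20, so +2): 6 + 2 = 8.
S6 does not apply.
S7 applies: 8 + 2 = 10.
Final offense level: 10.
Criminal history: 13 prior points → Category 3 (10-13).
Level 10 falls in the 10-14 band.
Grid: Level 10-14 × Category 3 = 36-45 months.

36-45 months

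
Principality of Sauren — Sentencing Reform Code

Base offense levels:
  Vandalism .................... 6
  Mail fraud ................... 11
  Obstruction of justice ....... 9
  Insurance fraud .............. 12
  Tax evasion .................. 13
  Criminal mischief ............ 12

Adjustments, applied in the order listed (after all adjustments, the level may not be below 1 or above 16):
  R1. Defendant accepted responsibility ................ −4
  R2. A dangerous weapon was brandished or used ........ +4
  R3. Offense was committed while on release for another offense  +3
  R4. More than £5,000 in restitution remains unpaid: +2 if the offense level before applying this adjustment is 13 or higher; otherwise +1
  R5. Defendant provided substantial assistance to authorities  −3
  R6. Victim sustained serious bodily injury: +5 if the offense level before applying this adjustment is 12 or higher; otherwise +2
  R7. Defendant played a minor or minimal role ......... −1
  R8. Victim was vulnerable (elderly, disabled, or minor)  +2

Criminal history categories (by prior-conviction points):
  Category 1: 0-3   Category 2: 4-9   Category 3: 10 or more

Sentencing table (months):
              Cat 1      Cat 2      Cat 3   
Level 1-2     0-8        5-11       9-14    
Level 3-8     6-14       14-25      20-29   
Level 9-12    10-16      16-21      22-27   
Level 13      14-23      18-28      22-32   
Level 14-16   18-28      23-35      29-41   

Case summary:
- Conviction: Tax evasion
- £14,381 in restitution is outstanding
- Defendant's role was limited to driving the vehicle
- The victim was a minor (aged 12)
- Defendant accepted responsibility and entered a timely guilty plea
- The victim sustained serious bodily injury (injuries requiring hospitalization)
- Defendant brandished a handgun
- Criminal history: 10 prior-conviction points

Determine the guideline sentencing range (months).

29-41 months

Base offense level for tax evasion: 13.
R1 applies: 13 − 4 = 9.
R2 applies: 9 + 4 = 13.
R3 does not apply.
R4 applies (level before this adjustment is 13 ≥ 13, so +2): 13 + 2 = 15.
R6 applies (level before this adjustment is 15 ≥ 12, so +5): 15 + 5 = 20.
R7 applies: 20 − 1 = 19.
R8 applies: 19 + 2 = 21.
Level 21 exceeds the maximum of 16; capped at 16.
Final offense level: 16.
Criminal history: 10 prior points → Category 3 (10+).
Level 16 falls in the 14-16 band.
Grid: Level 14-16 × Category 3 = 29-41 months.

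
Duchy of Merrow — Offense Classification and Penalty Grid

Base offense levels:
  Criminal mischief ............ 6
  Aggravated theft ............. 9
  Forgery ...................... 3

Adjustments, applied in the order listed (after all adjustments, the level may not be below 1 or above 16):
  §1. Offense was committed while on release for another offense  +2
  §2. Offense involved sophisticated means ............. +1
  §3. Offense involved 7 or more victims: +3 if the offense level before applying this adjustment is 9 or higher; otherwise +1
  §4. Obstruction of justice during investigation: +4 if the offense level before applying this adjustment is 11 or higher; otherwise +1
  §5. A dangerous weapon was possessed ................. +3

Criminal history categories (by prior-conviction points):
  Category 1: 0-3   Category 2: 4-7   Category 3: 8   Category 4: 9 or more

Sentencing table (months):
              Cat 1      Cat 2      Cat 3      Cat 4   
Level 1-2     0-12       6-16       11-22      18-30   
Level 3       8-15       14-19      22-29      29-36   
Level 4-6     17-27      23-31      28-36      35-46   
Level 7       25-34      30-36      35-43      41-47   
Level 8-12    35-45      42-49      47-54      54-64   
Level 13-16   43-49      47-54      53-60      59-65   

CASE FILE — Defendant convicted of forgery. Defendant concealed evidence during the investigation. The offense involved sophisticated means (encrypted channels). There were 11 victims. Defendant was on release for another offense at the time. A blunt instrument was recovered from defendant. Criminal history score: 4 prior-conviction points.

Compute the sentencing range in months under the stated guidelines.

42-49 months

Base offense level for forgery: 3.
§1 applies: 3 + 2 = 5.
§2 applies: 5 + 1 = 6.
§3 applies (level before this adjustment is 6 < 9, so +1): 6 + 1 = 7.
§4 applies (level before this adjustment is 7 < 11, so +1): 7 + 1 = 8.
§5 applies: 8 + 3 = 11.
Final offense level: 11.
Criminal history: 4 prior points → Category 2 (4-7).
Level 11 falls in the 8-12 band.
Grid: Level 8-12 × Category 2 = 42-49 months.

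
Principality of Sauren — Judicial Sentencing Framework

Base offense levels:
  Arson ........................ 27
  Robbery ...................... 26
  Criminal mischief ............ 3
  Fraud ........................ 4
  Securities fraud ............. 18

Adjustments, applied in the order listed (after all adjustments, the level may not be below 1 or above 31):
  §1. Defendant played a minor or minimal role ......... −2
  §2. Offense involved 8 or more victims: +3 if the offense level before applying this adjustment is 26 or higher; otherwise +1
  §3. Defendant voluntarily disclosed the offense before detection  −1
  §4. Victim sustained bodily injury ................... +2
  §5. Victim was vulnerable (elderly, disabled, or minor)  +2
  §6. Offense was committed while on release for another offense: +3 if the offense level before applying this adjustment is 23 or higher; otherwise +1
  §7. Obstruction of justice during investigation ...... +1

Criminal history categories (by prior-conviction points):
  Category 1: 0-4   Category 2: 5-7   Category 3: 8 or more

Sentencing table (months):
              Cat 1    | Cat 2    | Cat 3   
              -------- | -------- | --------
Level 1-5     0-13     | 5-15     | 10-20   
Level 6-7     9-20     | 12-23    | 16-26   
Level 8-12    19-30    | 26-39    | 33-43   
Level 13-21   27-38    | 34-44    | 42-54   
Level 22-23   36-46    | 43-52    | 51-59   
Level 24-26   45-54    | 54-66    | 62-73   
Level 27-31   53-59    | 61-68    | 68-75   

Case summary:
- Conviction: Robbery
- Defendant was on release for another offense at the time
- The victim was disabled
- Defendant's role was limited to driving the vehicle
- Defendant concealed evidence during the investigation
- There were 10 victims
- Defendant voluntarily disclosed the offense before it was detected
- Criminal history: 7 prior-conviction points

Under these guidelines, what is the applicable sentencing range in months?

61-68 months

Base offense level for robbery: 26.
§1 applies: 26 − 2 = 24.
§2 applies (level before this adjustment is 24 < 26, so +1): 24 + 1 = 25.
§3 applies: 25 − 1 = 24.
§4 does not apply.
§5 applies: 24 + 2 = 26.
§6 applies (level before this adjustment is 26 ≥ 23, so +3): 26 + 3 = 29.
§7 applies: 29 + 1 = 30.
Final offense level: 30.
Criminal history: 7 prior points → Category 2 (5-7).
Level 30 falls in the 27-31 band.
Grid: Level 27-31 × Category 2 = 61-68 months.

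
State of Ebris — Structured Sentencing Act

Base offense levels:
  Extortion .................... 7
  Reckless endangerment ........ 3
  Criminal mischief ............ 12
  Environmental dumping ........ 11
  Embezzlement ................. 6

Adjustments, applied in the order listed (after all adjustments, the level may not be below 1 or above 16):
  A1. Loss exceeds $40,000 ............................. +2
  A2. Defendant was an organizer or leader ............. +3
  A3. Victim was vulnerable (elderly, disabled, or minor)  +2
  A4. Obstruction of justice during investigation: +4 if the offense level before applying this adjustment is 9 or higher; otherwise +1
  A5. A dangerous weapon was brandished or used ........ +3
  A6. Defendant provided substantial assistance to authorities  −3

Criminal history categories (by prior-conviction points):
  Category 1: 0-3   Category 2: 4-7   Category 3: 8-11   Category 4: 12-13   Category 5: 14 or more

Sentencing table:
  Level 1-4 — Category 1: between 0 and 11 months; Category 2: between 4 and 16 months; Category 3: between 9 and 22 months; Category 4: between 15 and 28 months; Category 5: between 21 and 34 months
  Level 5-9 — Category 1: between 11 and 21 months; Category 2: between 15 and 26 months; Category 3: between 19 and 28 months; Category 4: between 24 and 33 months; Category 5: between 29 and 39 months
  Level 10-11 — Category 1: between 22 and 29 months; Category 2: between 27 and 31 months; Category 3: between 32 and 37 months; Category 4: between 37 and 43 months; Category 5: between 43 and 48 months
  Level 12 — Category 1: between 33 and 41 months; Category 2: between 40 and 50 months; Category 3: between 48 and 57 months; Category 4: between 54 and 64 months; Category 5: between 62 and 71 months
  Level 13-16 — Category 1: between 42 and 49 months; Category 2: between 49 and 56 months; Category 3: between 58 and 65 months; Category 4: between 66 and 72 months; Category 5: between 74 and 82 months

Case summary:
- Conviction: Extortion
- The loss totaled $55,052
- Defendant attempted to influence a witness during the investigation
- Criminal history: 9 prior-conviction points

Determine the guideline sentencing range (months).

Base offense level for extortion: 7.
A1 applies: 7 + 2 = 9.
A4 applies (level before this adjustment is 9 ≥ 9, so +4): 9 + 4 = 13.
A6 does not apply.
Final offense level: 13.
Criminal history: 9 prior points → Category 3 (8-11).
Level 13 falls in the 13-16 band.
Grid: Level 13-16 × Category 3 = 58-65 months.

58-65 months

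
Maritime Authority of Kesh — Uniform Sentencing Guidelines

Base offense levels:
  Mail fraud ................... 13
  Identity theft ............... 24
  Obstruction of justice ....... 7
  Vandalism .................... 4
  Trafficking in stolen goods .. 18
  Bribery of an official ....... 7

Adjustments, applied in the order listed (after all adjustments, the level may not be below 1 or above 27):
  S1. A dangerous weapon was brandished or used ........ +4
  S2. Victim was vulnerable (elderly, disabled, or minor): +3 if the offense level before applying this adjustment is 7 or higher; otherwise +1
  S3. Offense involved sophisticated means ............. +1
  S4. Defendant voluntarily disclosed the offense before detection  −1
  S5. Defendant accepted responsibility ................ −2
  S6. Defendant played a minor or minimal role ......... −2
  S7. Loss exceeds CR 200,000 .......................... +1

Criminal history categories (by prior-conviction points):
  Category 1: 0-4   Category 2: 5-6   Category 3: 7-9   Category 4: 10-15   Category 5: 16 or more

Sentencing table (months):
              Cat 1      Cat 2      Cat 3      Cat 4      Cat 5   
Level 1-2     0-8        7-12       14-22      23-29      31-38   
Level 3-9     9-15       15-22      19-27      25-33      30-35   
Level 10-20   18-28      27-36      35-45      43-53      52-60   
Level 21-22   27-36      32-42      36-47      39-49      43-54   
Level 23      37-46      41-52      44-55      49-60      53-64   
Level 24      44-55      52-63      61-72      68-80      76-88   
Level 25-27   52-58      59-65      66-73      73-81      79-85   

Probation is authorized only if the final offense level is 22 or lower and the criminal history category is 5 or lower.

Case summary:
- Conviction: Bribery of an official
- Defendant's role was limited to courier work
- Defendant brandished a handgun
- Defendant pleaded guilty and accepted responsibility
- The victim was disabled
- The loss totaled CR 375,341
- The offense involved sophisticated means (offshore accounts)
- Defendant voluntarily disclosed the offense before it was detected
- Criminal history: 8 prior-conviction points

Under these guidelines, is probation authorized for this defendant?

Base offense level for bribery of an official: 7.
S1 applies: 7 + 4 = 11.
S2 applies (level before this adjustment is 11 ≥ 7, so +3): 11 + 3 = 14.
S3 applies: 14 + 1 = 15.
S4 applies: 15 − 1 = 14.
S5 applies: 14 − 2 = 12.
S6 applies: 12 − 2 = 10.
S7 applies: 10 + 1 = 11.
Final offense level: 11.
Criminal history: 8 prior points → Category 3 (7-9).
Level 11 falls in the 10-20 band.
Grid: Level 10-20 × Category 3 = 35-45 months.
Probation check: level 11 ≤ 22 and category 3 ≤ 5 → eligible.

Yes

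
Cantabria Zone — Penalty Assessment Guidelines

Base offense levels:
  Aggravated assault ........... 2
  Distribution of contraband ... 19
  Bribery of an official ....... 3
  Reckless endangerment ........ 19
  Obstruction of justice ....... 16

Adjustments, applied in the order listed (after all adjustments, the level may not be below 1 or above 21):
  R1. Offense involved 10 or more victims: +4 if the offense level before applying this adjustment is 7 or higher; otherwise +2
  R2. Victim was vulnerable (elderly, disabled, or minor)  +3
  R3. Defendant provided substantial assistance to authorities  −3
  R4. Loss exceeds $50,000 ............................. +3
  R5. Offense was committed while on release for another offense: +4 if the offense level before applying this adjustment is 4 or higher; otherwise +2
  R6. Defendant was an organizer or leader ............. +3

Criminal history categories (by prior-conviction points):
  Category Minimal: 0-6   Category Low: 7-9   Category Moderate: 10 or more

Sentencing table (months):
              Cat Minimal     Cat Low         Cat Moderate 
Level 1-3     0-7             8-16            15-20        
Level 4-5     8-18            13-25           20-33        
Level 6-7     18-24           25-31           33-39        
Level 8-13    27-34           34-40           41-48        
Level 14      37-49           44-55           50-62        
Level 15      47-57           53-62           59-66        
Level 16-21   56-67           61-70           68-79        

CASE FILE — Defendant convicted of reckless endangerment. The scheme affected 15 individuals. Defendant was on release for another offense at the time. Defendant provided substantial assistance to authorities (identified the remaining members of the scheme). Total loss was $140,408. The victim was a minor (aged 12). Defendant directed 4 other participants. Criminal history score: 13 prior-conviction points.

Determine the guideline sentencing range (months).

Base offense level for reckless endangerment: 19.
R1 applies (level before this adjustment is 19 ≥ 7, so +4): 19 + 4 = 23.
R2 applies: 23 + 3 = 26.
R3 applies: 26 − 3 = 23.
R4 applies: 23 + 3 = 26.
R5 applies (level before this adjustment is 26 ≥ 4, so +4): 26 + 4 = 30.
R6 applies: 30 + 3 = 33.
Level 33 exceeds the maximum of 21; capped at 21.
Final offense level: 21.
Criminal history: 13 prior points → Category Moderate (10+).
Level 21 falls in the 16-21 band.
Grid: Level 16-21 × Category Moderate = 68-79 months.

68-79 months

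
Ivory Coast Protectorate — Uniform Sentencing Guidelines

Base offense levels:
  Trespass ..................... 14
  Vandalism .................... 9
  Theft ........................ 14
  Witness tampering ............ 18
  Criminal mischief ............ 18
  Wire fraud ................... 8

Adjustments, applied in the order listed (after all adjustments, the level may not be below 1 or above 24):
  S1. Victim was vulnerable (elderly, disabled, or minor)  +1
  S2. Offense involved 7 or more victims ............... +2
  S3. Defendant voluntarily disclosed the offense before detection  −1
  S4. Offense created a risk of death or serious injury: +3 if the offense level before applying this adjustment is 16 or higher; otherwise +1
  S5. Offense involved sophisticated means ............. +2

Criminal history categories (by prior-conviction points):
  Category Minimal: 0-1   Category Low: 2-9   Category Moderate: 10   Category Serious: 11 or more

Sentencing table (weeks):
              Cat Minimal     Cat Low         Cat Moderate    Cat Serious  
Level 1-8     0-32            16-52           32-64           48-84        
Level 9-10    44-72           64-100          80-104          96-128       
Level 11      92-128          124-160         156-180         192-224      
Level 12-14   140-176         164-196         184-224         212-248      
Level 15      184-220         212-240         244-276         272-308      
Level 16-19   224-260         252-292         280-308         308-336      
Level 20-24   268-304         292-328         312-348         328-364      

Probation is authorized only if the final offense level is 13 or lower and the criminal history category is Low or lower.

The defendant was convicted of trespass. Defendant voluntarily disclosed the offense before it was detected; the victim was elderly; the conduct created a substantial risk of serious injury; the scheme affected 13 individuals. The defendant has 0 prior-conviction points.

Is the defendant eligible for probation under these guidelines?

No

Base offense level for trespass: 14.
S1 applies: 14 + 1 = 15.
S2 applies: 15 + 2 = 17.
S3 applies: 17 − 1 = 16.
S4 applies (level before this adjustment is 16 ≥ 16, so +3): 16 + 3 = 19.
S5 does not apply.
Final offense level: 19.
Criminal history: 0 prior points → Category Minimal (0-1).
Level 19 falls in the 16-19 band.
Grid: Level 16-19 × Category Minimal = 224-260 weeks.
Probation check: level 19 > 13 and category Minimal ≤ Low → not eligible.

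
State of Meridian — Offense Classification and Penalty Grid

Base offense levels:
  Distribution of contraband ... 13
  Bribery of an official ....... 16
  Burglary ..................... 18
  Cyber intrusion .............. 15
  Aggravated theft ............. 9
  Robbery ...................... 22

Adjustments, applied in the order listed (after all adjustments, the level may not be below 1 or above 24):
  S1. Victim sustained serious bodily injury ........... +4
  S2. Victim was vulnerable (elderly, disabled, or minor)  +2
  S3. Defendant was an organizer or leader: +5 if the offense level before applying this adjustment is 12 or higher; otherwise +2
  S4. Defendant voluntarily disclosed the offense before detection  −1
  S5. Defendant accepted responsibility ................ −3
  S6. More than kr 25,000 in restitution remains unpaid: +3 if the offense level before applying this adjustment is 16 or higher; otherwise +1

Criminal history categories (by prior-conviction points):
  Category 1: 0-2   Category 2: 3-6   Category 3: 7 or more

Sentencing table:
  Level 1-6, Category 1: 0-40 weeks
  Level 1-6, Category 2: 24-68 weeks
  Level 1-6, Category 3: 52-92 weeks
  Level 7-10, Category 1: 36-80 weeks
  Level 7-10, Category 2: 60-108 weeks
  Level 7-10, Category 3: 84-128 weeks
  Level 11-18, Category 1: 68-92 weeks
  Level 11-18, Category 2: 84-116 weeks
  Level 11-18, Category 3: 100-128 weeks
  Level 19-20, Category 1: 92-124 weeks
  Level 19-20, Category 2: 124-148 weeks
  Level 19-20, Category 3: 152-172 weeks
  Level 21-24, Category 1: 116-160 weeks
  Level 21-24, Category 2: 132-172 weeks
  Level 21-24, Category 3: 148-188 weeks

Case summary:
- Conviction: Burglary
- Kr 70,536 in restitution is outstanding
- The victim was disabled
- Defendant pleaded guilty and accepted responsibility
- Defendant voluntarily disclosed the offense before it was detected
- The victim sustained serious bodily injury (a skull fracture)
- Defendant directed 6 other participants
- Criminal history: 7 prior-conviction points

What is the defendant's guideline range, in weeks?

148-188 weeks

Base offense level for burglary: 18.
S1 applies: 18 + 4 = 22.
S2 applies: 22 + 2 = 24.
S3 applies (level before this adjustment is 24 ≥ 12, so +5): 24 + 5 = 29.
S4 applies: 29 − 1 = 28.
S5 applies: 28 − 3 = 25.
S6 applies (level before this adjustment is 25 ≥ 16, so +3): 25 + 3 = 28.
Level 28 exceeds the maximum of 24; capped at 24.
Final offense level: 24.
Criminal history: 7 prior points → Category 3 (7+).
Level 24 falls in the 21-24 band.
Grid: Level 21-24 × Category 3 = 148-188 weeks.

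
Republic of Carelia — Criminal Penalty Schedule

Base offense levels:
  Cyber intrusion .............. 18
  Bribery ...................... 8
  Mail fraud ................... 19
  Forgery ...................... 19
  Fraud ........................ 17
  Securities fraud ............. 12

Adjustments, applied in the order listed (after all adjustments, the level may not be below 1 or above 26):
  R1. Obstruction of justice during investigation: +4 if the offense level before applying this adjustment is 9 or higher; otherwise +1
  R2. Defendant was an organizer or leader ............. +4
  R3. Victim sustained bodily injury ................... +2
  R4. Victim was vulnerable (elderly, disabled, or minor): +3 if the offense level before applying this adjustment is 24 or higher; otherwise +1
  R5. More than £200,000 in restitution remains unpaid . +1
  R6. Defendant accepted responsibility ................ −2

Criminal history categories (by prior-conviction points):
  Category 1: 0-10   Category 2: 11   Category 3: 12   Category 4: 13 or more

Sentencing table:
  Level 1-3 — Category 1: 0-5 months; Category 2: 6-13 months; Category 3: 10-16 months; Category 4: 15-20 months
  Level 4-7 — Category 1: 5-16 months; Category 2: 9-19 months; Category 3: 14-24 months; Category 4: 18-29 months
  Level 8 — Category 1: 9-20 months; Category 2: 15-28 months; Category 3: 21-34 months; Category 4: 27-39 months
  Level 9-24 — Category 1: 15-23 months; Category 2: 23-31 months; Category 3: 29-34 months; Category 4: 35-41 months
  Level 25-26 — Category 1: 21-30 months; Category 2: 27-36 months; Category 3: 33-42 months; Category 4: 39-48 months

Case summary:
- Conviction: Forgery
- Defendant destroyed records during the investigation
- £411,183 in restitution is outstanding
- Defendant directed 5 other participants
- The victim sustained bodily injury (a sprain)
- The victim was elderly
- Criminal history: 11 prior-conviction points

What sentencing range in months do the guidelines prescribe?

Base offense level for forgery: 19.
R1 applies (level before this adjustment is 19 ≥ 9, so +4): 19 + 4 = 23.
R2 applies: 23 + 4 = 27.
R3 applies: 27 + 2 = 29.
R4 applies (level before this adjustment is 29 ≥ 24, so +3): 29 + 3 = 32.
R5 applies: 32 + 1 = 33.
Level 33 exceeds the maximum of 26; capped at 26.
Final offense level: 26.
Criminal history: 11 prior points → Category 2 (11).
Level 26 falls in the 25-26 band.
Grid: Level 25-26 × Category 2 = 27-36 months.

27-36 months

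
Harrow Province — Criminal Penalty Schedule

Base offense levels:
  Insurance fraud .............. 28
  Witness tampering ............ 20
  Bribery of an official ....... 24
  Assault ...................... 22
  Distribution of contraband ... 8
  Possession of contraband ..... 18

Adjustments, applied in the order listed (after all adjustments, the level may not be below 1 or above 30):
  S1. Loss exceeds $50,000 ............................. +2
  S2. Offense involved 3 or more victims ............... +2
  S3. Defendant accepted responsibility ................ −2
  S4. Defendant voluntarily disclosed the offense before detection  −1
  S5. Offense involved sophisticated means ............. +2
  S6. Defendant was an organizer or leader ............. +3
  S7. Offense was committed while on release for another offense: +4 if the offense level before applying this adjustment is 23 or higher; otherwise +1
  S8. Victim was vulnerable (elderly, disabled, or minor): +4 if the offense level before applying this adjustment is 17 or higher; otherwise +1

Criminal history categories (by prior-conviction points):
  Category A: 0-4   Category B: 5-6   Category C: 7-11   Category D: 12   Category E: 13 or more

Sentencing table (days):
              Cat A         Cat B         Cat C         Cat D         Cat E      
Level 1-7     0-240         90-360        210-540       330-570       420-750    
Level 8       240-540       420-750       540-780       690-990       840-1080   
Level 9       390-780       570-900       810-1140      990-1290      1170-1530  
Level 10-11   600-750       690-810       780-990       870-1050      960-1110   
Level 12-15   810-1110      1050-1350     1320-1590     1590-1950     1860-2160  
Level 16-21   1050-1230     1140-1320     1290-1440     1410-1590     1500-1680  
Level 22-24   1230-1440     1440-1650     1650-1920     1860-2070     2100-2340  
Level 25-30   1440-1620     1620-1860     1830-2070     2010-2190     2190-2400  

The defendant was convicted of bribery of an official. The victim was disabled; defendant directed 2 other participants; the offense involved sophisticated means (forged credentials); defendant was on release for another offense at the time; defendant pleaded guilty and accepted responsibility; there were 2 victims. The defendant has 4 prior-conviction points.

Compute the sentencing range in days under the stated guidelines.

Base offense level for bribery of an official: 24.
S1 does not apply.
S2 does not apply.
S3 applies: 24 − 2 = 22.
S5 applies: 22 + 2 = 24.
S6 applies: 24 + 3 = 27.
S7 applies (level before this adjustment is 27 ≥ 23, so +4): 27 + 4 = 31.
S8 applies (level before this adjustment is 31 ≥ 17, so +4): 31 + 4 = 35.
Level 35 exceeds the maximum of 30; capped at 30.
Final offense level: 30.
Criminal history: 4 prior points → Category A (0-4).
Level 30 falls in the 25-30 band.
Grid: Level 25-30 × Category A = 1440-1620 days.

1440-1620 days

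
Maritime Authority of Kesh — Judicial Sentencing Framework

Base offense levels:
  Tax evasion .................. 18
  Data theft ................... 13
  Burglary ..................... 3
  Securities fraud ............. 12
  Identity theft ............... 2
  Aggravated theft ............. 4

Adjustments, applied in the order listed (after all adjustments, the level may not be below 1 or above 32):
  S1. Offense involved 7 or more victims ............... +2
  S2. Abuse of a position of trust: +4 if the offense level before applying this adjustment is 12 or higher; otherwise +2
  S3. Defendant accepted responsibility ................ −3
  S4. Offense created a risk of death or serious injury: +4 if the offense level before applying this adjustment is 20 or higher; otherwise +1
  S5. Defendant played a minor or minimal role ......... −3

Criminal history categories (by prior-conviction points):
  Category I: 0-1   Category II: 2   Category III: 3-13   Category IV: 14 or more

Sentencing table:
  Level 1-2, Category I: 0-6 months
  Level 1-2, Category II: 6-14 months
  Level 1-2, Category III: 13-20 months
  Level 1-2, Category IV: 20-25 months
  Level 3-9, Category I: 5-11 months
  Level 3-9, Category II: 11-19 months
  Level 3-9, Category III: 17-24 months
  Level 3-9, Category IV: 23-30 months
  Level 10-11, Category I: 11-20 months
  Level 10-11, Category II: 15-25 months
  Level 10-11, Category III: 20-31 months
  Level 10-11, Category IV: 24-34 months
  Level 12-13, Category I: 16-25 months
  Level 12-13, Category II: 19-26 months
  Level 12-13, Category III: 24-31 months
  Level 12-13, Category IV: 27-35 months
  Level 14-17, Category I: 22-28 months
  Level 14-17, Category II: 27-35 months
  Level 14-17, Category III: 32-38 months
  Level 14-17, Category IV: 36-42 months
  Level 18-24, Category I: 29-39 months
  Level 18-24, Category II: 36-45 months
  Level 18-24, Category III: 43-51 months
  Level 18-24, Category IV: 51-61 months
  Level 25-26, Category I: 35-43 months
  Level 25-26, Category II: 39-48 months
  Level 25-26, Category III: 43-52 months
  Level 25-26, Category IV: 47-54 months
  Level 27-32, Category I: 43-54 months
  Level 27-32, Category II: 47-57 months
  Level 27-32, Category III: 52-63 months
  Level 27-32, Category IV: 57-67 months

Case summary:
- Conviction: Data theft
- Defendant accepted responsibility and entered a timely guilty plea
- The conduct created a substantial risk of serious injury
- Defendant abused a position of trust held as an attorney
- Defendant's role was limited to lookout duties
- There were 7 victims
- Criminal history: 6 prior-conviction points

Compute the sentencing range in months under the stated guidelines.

Base offense level for data theft: 13.
S1 applies: 13 + 2 = 15.
S2 applies (level before this adjustment is 15 ≥ 12, so +4): 15 + 4 = 19.
S3 applies: 19 − 3 = 16.
S4 applies (level before this adjustment is 16 < 20, so +1): 16 + 1 = 17.
S5 applies: 17 − 3 = 14.
Final offense level: 14.
Criminal history: 6 prior points → Category III (3-13).
Level 14 falls in the 14-17 band.
Grid: Level 14-17 × Category III = 32-38 months.

32-38 months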